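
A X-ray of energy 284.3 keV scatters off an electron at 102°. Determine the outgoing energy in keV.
170.0323 keV

First convert energy to wavelength:
λ = hc/E, with hc ≈ 1239.842 keV·pm (i.e. 1239.842 eV·nm)

For E = 284.3 keV = 284300 eV:
λ = 1239.842 keV·pm / 284.3 keV
λ = 4.3610 pm

Calculate the Compton shift:
Δλ = λ_C(1 - cos(102°)) = 2.4263 × 1.2079
Δλ = 2.9308 pm

Final wavelength:
λ' = 4.3610 + 2.9308 = 7.2918 pm

Final energy:
E' = hc/λ' = 1239.842 / 7.2918 = 170.0323 keV

(Intermediate values are shown rounded; full precision is carried through to the final answer.)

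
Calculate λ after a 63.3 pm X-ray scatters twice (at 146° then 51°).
68.6372 pm

Apply Compton shift twice:

First scattering at θ₁ = 146°:
Δλ₁ = λ_C(1 - cos(146°))
Δλ₁ = 2.4263 × 1.8290
Δλ₁ = 4.4378 pm

After first scattering:
λ₁ = 63.3 + 4.4378 = 67.7378 pm

Second scattering at θ₂ = 51°:
Δλ₂ = λ_C(1 - cos(51°))
Δλ₂ = 2.4263 × 0.3707
Δλ₂ = 0.8994 pm

Final wavelength:
λ₂ = 67.7378 + 0.8994 = 68.6372 pm

Total shift: Δλ_total = 4.4378 + 0.8994 = 5.3372 pm

(Intermediate values are shown rounded; full precision is carried through to the final answer.)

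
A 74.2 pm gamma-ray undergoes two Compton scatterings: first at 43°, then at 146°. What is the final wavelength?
79.2896 pm

Apply Compton shift twice:

First scattering at θ₁ = 43°:
Δλ₁ = λ_C(1 - cos(43°))
Δλ₁ = 2.4263 × 0.2686
Δλ₁ = 0.6518 pm

After first scattering:
λ₁ = 74.2 + 0.6518 = 74.8518 pm

Second scattering at θ₂ = 146°:
Δλ₂ = λ_C(1 - cos(146°))
Δλ₂ = 2.4263 × 1.8290
Δλ₂ = 4.4378 pm

Final wavelength:
λ₂ = 74.8518 + 4.4378 = 79.2896 pm

Total shift: Δλ_total = 0.6518 + 4.4378 = 5.0896 pm

(Intermediate values are shown rounded; full precision is carried through to the final answer.)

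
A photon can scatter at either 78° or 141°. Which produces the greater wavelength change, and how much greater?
141° produces the larger shift by a factor of 2.244

Calculate both shifts using Δλ = λ_C(1 - cos θ):

For θ₁ = 78°:
Δλ₁ = 2.4263 × (1 - cos(78°))
Δλ₁ = 2.4263 × 0.7921
Δλ₁ = 1.9219 pm

For θ₂ = 141°:
Δλ₂ = 2.4263 × (1 - cos(141°))
Δλ₂ = 2.4263 × 1.7771
Δλ₂ = 4.3119 pm

The 141° angle produces the larger shift.
Ratio: 4.3119/1.9219 = 2.244

(Intermediate values are shown rounded; full precision is carried through to the final answer.)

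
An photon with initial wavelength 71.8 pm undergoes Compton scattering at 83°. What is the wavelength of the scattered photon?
73.9306 pm

Using the Compton scattering formula:
λ' = λ + Δλ = λ + λ_C(1 - cos θ)

Given:
- Initial wavelength λ = 71.8 pm
- Scattering angle θ = 83°
- Compton wavelength λ_C ≈ 2.4263 pm

Calculate the shift:
Δλ = 2.4263 × (1 - cos(83°))
Δλ = 2.4263 × 0.8781
Δλ = 2.1306 pm

Final wavelength:
λ' = 71.8 + 2.1306 = 73.9306 pm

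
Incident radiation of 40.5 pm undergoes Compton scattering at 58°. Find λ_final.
41.6406 pm

Using the Compton scattering formula:
λ' = λ + Δλ = λ + λ_C(1 - cos θ)

Given:
- Initial wavelength λ = 40.5 pm
- Scattering angle θ = 58°
- Compton wavelength λ_C ≈ 2.4263 pm

Calculate the shift:
Δλ = 2.4263 × (1 - cos(58°))
Δλ = 2.4263 × 0.4701
Δλ = 1.1406 pm

Final wavelength:
λ' = 40.5 + 1.1406 = 41.6406 pm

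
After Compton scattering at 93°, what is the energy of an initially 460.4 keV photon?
236.3287 keV

First convert energy to wavelength:
λ = hc/E, with hc ≈ 1239.842 keV·pm (i.e. 1239.842 eV·nm)

For E = 460.4 keV = 460400 eV:
λ = 1239.842 keV·pm / 460.4 keV
λ = 2.6930 pm

Calculate the Compton shift:
Δλ = λ_C(1 - cos(93°)) = 2.4263 × 1.0523
Δλ = 2.5533 pm

Final wavelength:
λ' = 2.6930 + 2.5533 = 5.2463 pm

Final energy:
E' = hc/λ' = 1239.842 / 5.2463 = 236.3287 keV

(Intermediate values are shown rounded; full precision is carried through to the final answer.)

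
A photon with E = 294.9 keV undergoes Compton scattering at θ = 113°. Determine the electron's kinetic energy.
131.3028 keV

By energy conservation: K_e = E_initial - E_final

First find the scattered photon energy:
Initial wavelength: λ = hc/E = 4.2043 pm
Compton shift: Δλ = λ_C(1 - cos(113°)) = 3.3743 pm
Final wavelength: λ' = 4.2043 + 3.3743 = 7.5786 pm
Final photon energy: E' = hc/λ' = 163.5972 keV

Electron kinetic energy:
K_e = E - E' = 294.9000 - 163.5972 = 131.3028 keV

(Intermediate values are shown rounded; full precision is carried through to the final answer.)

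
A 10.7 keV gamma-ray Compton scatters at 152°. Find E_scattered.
10.2941 keV

First convert energy to wavelength:
λ = hc/E, with hc ≈ 1239.842 keV·pm (i.e. 1239.842 eV·nm)

For E = 10.7 keV = 10700 eV:
λ = 1239.842 keV·pm / 10.7 keV
λ = 115.8731 pm

Calculate the Compton shift:
Δλ = λ_C(1 - cos(152°)) = 2.4263 × 1.8829
Δλ = 4.5686 pm

Final wavelength:
λ' = 115.8731 + 4.5686 = 120.4417 pm

Final energy:
E' = hc/λ' = 1239.842 / 120.4417 = 10.2941 keV

(Intermediate values are shown rounded; full precision is carried through to the final answer.)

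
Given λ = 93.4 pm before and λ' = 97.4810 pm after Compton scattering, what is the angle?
133.00°

First find the wavelength shift:
Δλ = λ' - λ = 97.4810 - 93.4 = 4.0810 pm

Using Δλ = λ_C(1 - cos θ), with λ_C = h/(m_e·c) ≈ 2.42631024 pm:
cos θ = 1 - Δλ/λ_C
cos θ = 1 - 4.0810/2.42631024
cos θ = -0.681978

θ = arccos(-0.681978)
θ = 133.00°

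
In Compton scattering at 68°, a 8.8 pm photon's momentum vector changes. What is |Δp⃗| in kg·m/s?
7.8556e-23 kg·m/s

Photon momentum magnitude is p = h/λ.

Initial momentum:
p₀ = h/λ = 6.6261e-34/8.8000e-12 = 7.5296e-23 kg·m/s

After scattering:
λ' = λ + Δλ = 8.8 + 1.5174 = 10.3174 pm
p' = h/λ' = 6.6261e-34/1.0317e-11 = 6.4222e-23 kg·m/s

Momentum is a vector; the scattered photon's direction makes angle θ = 68° with the incident direction. The magnitude of the vector change Δp⃗ = p⃗₀ − p⃗' is found from the law of cosines:
|Δp⃗|² = p₀² + p'² − 2p₀p'cos θ
|Δp⃗|² = (7.5296e-23)² + (6.4222e-23)² − 2·7.5296e-23·6.4222e-23·cos(68°)
|Δp⃗| = 7.8556e-23 kg·m/s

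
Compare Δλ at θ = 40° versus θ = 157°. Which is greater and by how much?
157° produces the larger shift by a factor of 8.209

Calculate both shifts using Δλ = λ_C(1 - cos θ):

For θ₁ = 40°:
Δλ₁ = 2.4263 × (1 - cos(40°))
Δλ₁ = 2.4263 × 0.2340
Δλ₁ = 0.5676 pm

For θ₂ = 157°:
Δλ₂ = 2.4263 × (1 - cos(157°))
Δλ₂ = 2.4263 × 1.9205
Δλ₂ = 4.6597 pm

The 157° angle produces the larger shift.
Ratio: 4.6597/0.5676 = 8.209

(Intermediate values are shown rounded; full precision is carried through to the final answer.)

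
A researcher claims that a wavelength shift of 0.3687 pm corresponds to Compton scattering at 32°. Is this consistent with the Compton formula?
Yes, consistent

Calculate the expected shift for θ = 32°:

Δλ_expected = λ_C(1 - cos(32°))
Δλ_expected = 2.4263 × (1 - cos(32°))
Δλ_expected = 2.4263 × 0.1520
Δλ_expected = 0.3687 pm

Given shift: 0.3687 pm
Expected shift: 0.3687 pm
Difference: 0.0000 pm

The values match. This is consistent with Compton scattering at the stated angle.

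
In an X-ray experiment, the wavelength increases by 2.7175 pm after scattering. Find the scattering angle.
96.89°

From the Compton formula Δλ = λ_C(1 - cos θ), we can solve for θ:

cos θ = 1 - Δλ/λ_C

Given:
- Δλ = 2.7175 pm
- λ_C = h/(m_e·c) ≈ 2.42631024 pm

cos θ = 1 - 2.7175/2.42631024
cos θ = 1 - 1.120013
cos θ = -0.120013

θ = arccos(-0.120013)
θ = 96.89°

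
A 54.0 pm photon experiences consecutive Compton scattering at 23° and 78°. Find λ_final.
56.1147 pm

Apply Compton shift twice:

First scattering at θ₁ = 23°:
Δλ₁ = λ_C(1 - cos(23°))
Δλ₁ = 2.4263 × 0.0795
Δλ₁ = 0.1929 pm

After first scattering:
λ₁ = 54.0 + 0.1929 = 54.1929 pm

Second scattering at θ₂ = 78°:
Δλ₂ = λ_C(1 - cos(78°))
Δλ₂ = 2.4263 × 0.7921
Δλ₂ = 1.9219 pm

Final wavelength:
λ₂ = 54.1929 + 1.9219 = 56.1147 pm

Total shift: Δλ_total = 0.1929 + 1.9219 = 2.1147 pm

(Intermediate values are shown rounded; full precision is carried through to the final answer.)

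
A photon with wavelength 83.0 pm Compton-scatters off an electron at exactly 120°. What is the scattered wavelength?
86.6395 pm

Using the Compton formula: λ' = λ + λ_C(1 − cos θ)

For θ = 120°, cos θ = -1/2 (exact) = -0.5000, so:
1 − cos 120° = 1 − (-1/2) = 1.5000

Δλ = λ_C × 1.5000 = 2.4263 × 1.5000 = 3.6395 pm

λ' = 83.0 + 3.6395 = 86.6395 pm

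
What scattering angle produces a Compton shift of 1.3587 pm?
63.90°

From the Compton formula Δλ = λ_C(1 - cos θ), we can solve for θ:

cos θ = 1 - Δλ/λ_C

Given:
- Δλ = 1.3587 pm
- λ_C = h/(m_e·c) ≈ 2.42631024 pm

cos θ = 1 - 1.3587/2.42631024
cos θ = 1 - 0.559986
cos θ = 0.440014

θ = arccos(0.440014)
θ = 63.90°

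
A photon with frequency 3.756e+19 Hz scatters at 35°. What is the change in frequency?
1.957e+18 Hz (decrease)

Convert frequency to wavelength (c = 299792458 m/s):
λ₀ = c/f₀ = 299792458/3.756e+19 = 7.9816948e-12 m = 7.9817 pm

Calculate Compton shift:
Δλ = λ_C(1 - cos(35°)) = 0.4388 pm

Final wavelength:
λ' = λ₀ + Δλ = 7.9817 + 0.4388 = 8.4205 pm

Final frequency:
f' = c/λ' = 299792458/8.4204881e-12 = 3.5602741e+19 Hz

Frequency shift (decrease):
Δf = f₀ - f' = 3.756e+19 - 3.5602741e+19 = 1.957e+18 Hz

(Intermediate values are shown rounded; full precision is carried through to the final answer.)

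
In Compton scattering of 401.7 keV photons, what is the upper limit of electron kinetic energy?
245.5311 keV

Maximum energy transfer occurs at θ = 180° (backscattering).

Initial photon: E₀ = 401.7 keV → λ₀ = 3.0865 pm

Maximum Compton shift (at 180°):
Δλ_max = 2λ_C = 2 × 2.4263 = 4.8526 pm

Final wavelength:
λ' = 3.0865 + 4.8526 = 7.9391 pm

Minimum photon energy (maximum energy to electron):
E'_min = hc/λ' = 156.1689 keV

Maximum electron kinetic energy:
K_max = E₀ - E'_min = 401.7000 - 156.1689 = 245.5311 keV

(Intermediate values are shown rounded; full precision is carried through to the final answer.)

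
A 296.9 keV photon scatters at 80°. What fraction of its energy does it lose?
0.3244 (or 32.44%)

Calculate initial and final photon energies:

Initial: E₀ = 296.9 keV → λ₀ = 4.1760 pm
Compton shift: Δλ = 2.0050 pm
Final wavelength: λ' = 6.1809 pm
Final energy: E' = 200.5910 keV

Fractional energy loss:
(E₀ - E')/E₀ = (296.9000 - 200.5910)/296.9000
= 96.3090/296.9000
= 0.3244
= 32.44%

(Intermediate values are shown rounded; full precision is carried through to the final answer.)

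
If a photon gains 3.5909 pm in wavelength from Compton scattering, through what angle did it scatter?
118.68°

From the Compton formula Δλ = λ_C(1 - cos θ), we can solve for θ:

cos θ = 1 - Δλ/λ_C

Given:
- Δλ = 3.5909 pm
- λ_C = h/(m_e·c) ≈ 2.42631024 pm

cos θ = 1 - 3.5909/2.42631024
cos θ = 1 - 1.479984
cos θ = -0.479984

θ = arccos(-0.479984)
θ = 118.68°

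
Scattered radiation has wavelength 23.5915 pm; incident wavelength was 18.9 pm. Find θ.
159.00°

First find the wavelength shift:
Δλ = λ' - λ = 23.5915 - 18.9 = 4.6915 pm

Using Δλ = λ_C(1 - cos θ), with λ_C = h/(m_e·c) ≈ 2.42631024 pm:
cos θ = 1 - Δλ/λ_C
cos θ = 1 - 4.6915/2.42631024
cos θ = -0.933594

θ = arccos(-0.933594)
θ = 159.00°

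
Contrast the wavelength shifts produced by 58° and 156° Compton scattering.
156° produces the larger shift by a factor of 4.071

Calculate both shifts using Δλ = λ_C(1 - cos θ):

For θ₁ = 58°:
Δλ₁ = 2.4263 × (1 - cos(58°))
Δλ₁ = 2.4263 × 0.4701
Δλ₁ = 1.1406 pm

For θ₂ = 156°:
Δλ₂ = 2.4263 × (1 - cos(156°))
Δλ₂ = 2.4263 × 1.9135
Δλ₂ = 4.6429 pm

The 156° angle produces the larger shift.
Ratio: 4.6429/1.1406 = 4.071

(Intermediate values are shown rounded; full precision is carried through to the final answer.)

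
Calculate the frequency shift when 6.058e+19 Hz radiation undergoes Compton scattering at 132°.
2.726e+19 Hz (decrease)

Convert frequency to wavelength (c = 299792458 m/s):
λ₀ = c/f₀ = 299792458/6.058e+19 = 4.9487035e-12 m = 4.9487 pm

Calculate Compton shift:
Δλ = λ_C(1 - cos(132°)) = 4.0498 pm

Final wavelength:
λ' = λ₀ + Δλ = 4.9487 + 4.0498 = 8.9985 pm

Final frequency:
f' = c/λ' = 299792458/8.9985322e-12 = 3.3315707e+19 Hz

Frequency shift (decrease):
Δf = f₀ - f' = 6.058e+19 - 3.3315707e+19 = 2.726e+19 Hz

(Intermediate values are shown rounded; full precision is carried through to the final answer.)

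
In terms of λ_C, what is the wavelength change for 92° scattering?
1.0349 λ_C

The Compton shift formula is:
Δλ = λ_C(1 - cos θ)

Dividing both sides by λ_C:
Δλ/λ_C = 1 - cos θ

For θ = 92°:
Δλ/λ_C = 1 - cos(92°)
Δλ/λ_C = 1 - -0.0349
Δλ/λ_C = 1.0349

This means the shift is 1.0349 × λ_C = 2.5110 pm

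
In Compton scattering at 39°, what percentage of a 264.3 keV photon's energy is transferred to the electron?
0.1034 (or 10.34%)

Calculate initial and final photon energies:

Initial: E₀ = 264.3 keV → λ₀ = 4.6910 pm
Compton shift: Δλ = 0.5407 pm
Final wavelength: λ' = 5.2318 pm
Final energy: E' = 236.9840 keV

Fractional energy loss:
(E₀ - E')/E₀ = (264.3000 - 236.9840)/264.3000
= 27.3160/264.3000
= 0.1034
= 10.34%

(Intermediate values are shown rounded; full precision is carried through to the final answer.)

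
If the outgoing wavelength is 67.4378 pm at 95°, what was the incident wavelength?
64.8000 pm

From λ' = λ + Δλ, we have λ = λ' - Δλ

First calculate the Compton shift:
Δλ = λ_C(1 - cos θ)
Δλ = 2.4263 × (1 - cos(95°))
Δλ = 2.4263 × 1.0872
Δλ = 2.6378 pm

Initial wavelength:
λ = λ' - Δλ
λ = 67.4378 - 2.6378
λ = 64.8000 pm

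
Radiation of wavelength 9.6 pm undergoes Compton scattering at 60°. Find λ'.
10.8132 pm

Using the Compton formula: λ' = λ + λ_C(1 − cos θ)

For θ = 60°, cos θ = 1/2 (exact) = 0.5000, so:
1 − cos 60° = 1 − (1/2) = 0.5000

Δλ = λ_C × 0.5000 = 2.4263 × 0.5000 = 1.2132 pm

λ' = 9.6 + 1.2132 = 10.8132 pm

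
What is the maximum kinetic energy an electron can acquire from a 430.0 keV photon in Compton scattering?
269.7303 keV

Maximum energy transfer occurs at θ = 180° (backscattering).

Initial photon: E₀ = 430.0 keV → λ₀ = 2.8834 pm

Maximum Compton shift (at 180°):
Δλ_max = 2λ_C = 2 × 2.4263 = 4.8526 pm

Final wavelength:
λ' = 2.8834 + 4.8526 = 7.7360 pm

Minimum photon energy (maximum energy to electron):
E'_min = hc/λ' = 160.2697 keV

Maximum electron kinetic energy:
K_max = E₀ - E'_min = 430.0000 - 160.2697 = 269.7303 keV

(Intermediate values are shown rounded; full precision is carried through to the final answer.)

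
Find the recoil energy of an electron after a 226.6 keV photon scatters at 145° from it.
101.1776 keV

By energy conservation: K_e = E_initial - E_final

First find the scattered photon energy:
Initial wavelength: λ = hc/E = 5.4715 pm
Compton shift: Δλ = λ_C(1 - cos(145°)) = 4.4138 pm
Final wavelength: λ' = 5.4715 + 4.4138 = 9.8853 pm
Final photon energy: E' = hc/λ' = 125.4224 keV

Electron kinetic energy:
K_e = E - E' = 226.6000 - 125.4224 = 101.1776 keV

(Intermediate values are shown rounded; full precision is carried through to the final answer.)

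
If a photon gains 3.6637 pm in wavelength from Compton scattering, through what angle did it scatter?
120.66°

From the Compton formula Δλ = λ_C(1 - cos θ), we can solve for θ:

cos θ = 1 - Δλ/λ_C

Given:
- Δλ = 3.6637 pm
- λ_C = h/(m_e·c) ≈ 2.42631024 pm

cos θ = 1 - 3.6637/2.42631024
cos θ = 1 - 1.509988
cos θ = -0.509988

θ = arccos(-0.509988)
θ = 120.66°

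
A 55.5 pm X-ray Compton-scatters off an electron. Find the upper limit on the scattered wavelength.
60.3526 pm (at θ = 180°)

The Compton shift is Δλ = λ_C(1 − cos θ).

Since cos θ ranges from −1 to 1, the factor (1 − cos θ) ranges from 0 to 2; the maximum shift occurs at θ = 180° (backscattering):
Δλ_max = 2λ_C = 2 × 2.4263 pm = 4.8526 pm

Maximum scattered wavelength:
λ'_max = λ₀ + Δλ_max = 55.5 + 4.8526 = 60.3526 pm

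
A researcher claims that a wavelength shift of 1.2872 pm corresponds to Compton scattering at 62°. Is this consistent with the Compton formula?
Yes, consistent

Calculate the expected shift for θ = 62°:

Δλ_expected = λ_C(1 - cos(62°))
Δλ_expected = 2.4263 × (1 - cos(62°))
Δλ_expected = 2.4263 × 0.5305
Δλ_expected = 1.2872 pm

Given shift: 1.2872 pm
Expected shift: 1.2872 pm
Difference: 0.0000 pm

The values match. This is consistent with Compton scattering at the stated angle.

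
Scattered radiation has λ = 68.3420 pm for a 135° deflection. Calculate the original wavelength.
64.2000 pm

From λ' = λ + Δλ, we have λ = λ' - Δλ

First calculate the Compton shift:
Δλ = λ_C(1 - cos θ)
Δλ = 2.4263 × (1 - cos(135°))
Δλ = 2.4263 × 1.7071
Δλ = 4.1420 pm

Initial wavelength:
λ = λ' - Δλ
λ = 68.3420 - 4.1420
λ = 64.2000 pm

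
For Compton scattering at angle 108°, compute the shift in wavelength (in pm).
3.1761 pm

Using the Compton scattering formula:
Δλ = λ_C(1 - cos θ)

where λ_C = h/(m_e·c) ≈ 2.4263 pm is the Compton wavelength of an electron.

For θ = 108°:
cos(108°) = -0.3090
1 - cos(108°) = 1.3090

Δλ = 2.4263 × 1.3090
Δλ = 3.1761 pm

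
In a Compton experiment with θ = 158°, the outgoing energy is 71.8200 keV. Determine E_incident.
98.4999 keV

Convert final energy to wavelength (hc ≈ 1239.842 keV·pm):
λ' = hc/E' = 1239.842 / 71.8200 = 17.2632 pm

Calculate the Compton shift:
Δλ = λ_C(1 - cos(158°))
Δλ = 2.4263 × (1 - cos(158°))
Δλ = 4.6759 pm

Initial wavelength:
λ = λ' - Δλ = 17.2632 - 4.6759 = 12.5872 pm

Initial energy:
E = hc/λ = 1239.842 / 12.5872 = 98.4999 keV

(Intermediate values are shown rounded; full precision is carried through to the final answer.)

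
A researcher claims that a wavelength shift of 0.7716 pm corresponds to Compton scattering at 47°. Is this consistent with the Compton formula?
Yes, consistent

Calculate the expected shift for θ = 47°:

Δλ_expected = λ_C(1 - cos(47°))
Δλ_expected = 2.4263 × (1 - cos(47°))
Δλ_expected = 2.4263 × 0.3180
Δλ_expected = 0.7716 pm

Given shift: 0.7716 pm
Expected shift: 0.7716 pm
Difference: 0.0000 pm

The values match. This is consistent with Compton scattering at the stated angle.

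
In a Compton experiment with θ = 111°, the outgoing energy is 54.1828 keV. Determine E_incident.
63.3000 keV

Convert final energy to wavelength (hc ≈ 1239.842 keV·pm):
λ' = hc/E' = 1239.842 / 54.1828 = 22.8826 pm

Calculate the Compton shift:
Δλ = λ_C(1 - cos(111°))
Δλ = 2.4263 × (1 - cos(111°))
Δλ = 3.2958 pm

Initial wavelength:
λ = λ' - Δλ = 22.8826 - 3.2958 = 19.5868 pm

Initial energy:
E = hc/λ = 1239.842 / 19.5868 = 63.3000 keV

(Intermediate values are shown rounded; full precision is carried through to the final answer.)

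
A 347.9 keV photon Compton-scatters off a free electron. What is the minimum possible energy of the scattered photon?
147.3125 keV (at θ = 180°)

The scattered photon has minimum energy when its wavelength is maximum, i.e., when the Compton shift Δλ = λ_C(1 − cos θ) is maximum. This occurs at θ = 180° (backscattering), giving Δλ_max = 2λ_C = 4.8526 pm.

Initial wavelength: λ₀ = hc/E₀ = 3.5638 pm
Maximum final wavelength: λ'_max = λ₀ + 2λ_C = 3.5638 + 4.8526 = 8.4164 pm
Minimum final energy: E'_min = hc/λ'_max = 147.3125 keV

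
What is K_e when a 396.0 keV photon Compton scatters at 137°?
226.8933 keV

By energy conservation: K_e = E_initial - E_final

First find the scattered photon energy:
Initial wavelength: λ = hc/E = 3.1309 pm
Compton shift: Δλ = λ_C(1 - cos(137°)) = 4.2008 pm
Final wavelength: λ' = 3.1309 + 4.2008 = 7.3317 pm
Final photon energy: E' = hc/λ' = 169.1067 keV

Electron kinetic energy:
K_e = E - E' = 396.0000 - 169.1067 = 226.8933 keV

(Intermediate values are shown rounded; full precision is carried through to the final answer.)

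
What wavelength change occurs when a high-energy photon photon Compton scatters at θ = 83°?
2.1306 pm

Using the Compton scattering formula:
Δλ = λ_C(1 - cos θ)

where λ_C = h/(m_e·c) ≈ 2.4263 pm is the Compton wavelength of an electron.

For θ = 83°:
cos(83°) = 0.1219
1 - cos(83°) = 0.8781

Δλ = 2.4263 × 0.8781
Δλ = 2.1306 pm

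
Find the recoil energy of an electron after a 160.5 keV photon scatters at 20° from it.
2.9837 keV

By energy conservation: K_e = E_initial - E_final

First find the scattered photon energy:
Initial wavelength: λ = hc/E = 7.7249 pm
Compton shift: Δλ = λ_C(1 - cos(20°)) = 0.1463 pm
Final wavelength: λ' = 7.7249 + 0.1463 = 7.8712 pm
Final photon energy: E' = hc/λ' = 157.5163 keV

Electron kinetic energy:
K_e = E - E' = 160.5000 - 157.5163 = 2.9837 keV

(Intermediate values are shown rounded; full precision is carried through to the final answer.)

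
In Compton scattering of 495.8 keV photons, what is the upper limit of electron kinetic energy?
327.1900 keV

Maximum energy transfer occurs at θ = 180° (backscattering).

Initial photon: E₀ = 495.8 keV → λ₀ = 2.5007 pm

Maximum Compton shift (at 180°):
Δλ_max = 2λ_C = 2 × 2.4263 = 4.8526 pm

Final wavelength:
λ' = 2.5007 + 4.8526 = 7.3533 pm

Minimum photon energy (maximum energy to electron):
E'_min = hc/λ' = 168.6100 keV

Maximum electron kinetic energy:
K_max = E₀ - E'_min = 495.8000 - 168.6100 = 327.1900 keV

(Intermediate values are shown rounded; full precision is carried through to the final answer.)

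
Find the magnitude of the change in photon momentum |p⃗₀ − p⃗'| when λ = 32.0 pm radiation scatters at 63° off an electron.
2.1220e-23 kg·m/s

Photon momentum magnitude is p = h/λ.

Initial momentum:
p₀ = h/λ = 6.6261e-34/3.2000e-11 = 2.0706e-23 kg·m/s

After scattering:
λ' = λ + Δλ = 32.0 + 1.3248 = 33.3248 pm
p' = h/λ' = 6.6261e-34/3.3325e-11 = 1.9883e-23 kg·m/s

Momentum is a vector; the scattered photon's direction makes angle θ = 63° with the incident direction. The magnitude of the vector change Δp⃗ = p⃗₀ − p⃗' is found from the law of cosines:
|Δp⃗|² = p₀² + p'² − 2p₀p'cos θ
|Δp⃗|² = (2.0706e-23)² + (1.9883e-23)² − 2·2.0706e-23·1.9883e-23·cos(63°)
|Δp⃗| = 2.1220e-23 kg·m/s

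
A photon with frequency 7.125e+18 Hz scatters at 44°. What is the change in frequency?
1.135e+17 Hz (decrease)

Convert frequency to wavelength (c = 299792458 m/s):
λ₀ = c/f₀ = 299792458/7.125e+18 = 4.2076134e-11 m = 42.0761 pm

Calculate Compton shift:
Δλ = λ_C(1 - cos(44°)) = 0.6810 pm

Final wavelength:
λ' = λ₀ + Δλ = 42.0761 + 0.6810 = 42.7571 pm

Final frequency:
f' = c/λ' = 299792458/4.2757103e-11 = 7.0115241e+18 Hz

Frequency shift (decrease):
Δf = f₀ - f' = 7.125e+18 - 7.0115241e+18 = 1.135e+17 Hz

(Intermediate values are shown rounded; full precision is carried through to the final answer.)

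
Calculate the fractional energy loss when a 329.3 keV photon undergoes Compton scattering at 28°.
0.0701 (or 7.01%)

Calculate initial and final photon energies:

Initial: E₀ = 329.3 keV → λ₀ = 3.7651 pm
Compton shift: Δλ = 0.2840 pm
Final wavelength: λ' = 4.0491 pm
Final energy: E' = 306.2027 keV

Fractional energy loss:
(E₀ - E')/E₀ = (329.3000 - 306.2027)/329.3000
= 23.0973/329.3000
= 0.0701
= 7.01%

(Intermediate values are shown rounded; full precision is carried through to the final answer.)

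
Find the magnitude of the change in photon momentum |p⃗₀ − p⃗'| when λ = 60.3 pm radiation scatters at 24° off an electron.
4.5615e-24 kg·m/s

Photon momentum magnitude is p = h/λ.

Initial momentum:
p₀ = h/λ = 6.6261e-34/6.0300e-11 = 1.0989e-23 kg·m/s

After scattering:
λ' = λ + Δλ = 60.3 + 0.2098 = 60.5098 pm
p' = h/λ' = 6.6261e-34/6.0510e-11 = 1.0950e-23 kg·m/s

Momentum is a vector; the scattered photon's direction makes angle θ = 24° with the incident direction. The magnitude of the vector change Δp⃗ = p⃗₀ − p⃗' is found from the law of cosines:
|Δp⃗|² = p₀² + p'² − 2p₀p'cos θ
|Δp⃗|² = (1.0989e-23)² + (1.0950e-23)² − 2·1.0989e-23·1.0950e-23·cos(24°)
|Δp⃗| = 4.5615e-24 kg·m/s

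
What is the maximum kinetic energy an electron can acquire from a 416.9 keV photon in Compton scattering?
258.4856 keV

Maximum energy transfer occurs at θ = 180° (backscattering).

Initial photon: E₀ = 416.9 keV → λ₀ = 2.9740 pm

Maximum Compton shift (at 180°):
Δλ_max = 2λ_C = 2 × 2.4263 = 4.8526 pm

Final wavelength:
λ' = 2.9740 + 4.8526 = 7.8266 pm

Minimum photon energy (maximum energy to electron):
E'_min = hc/λ' = 158.4144 keV

Maximum electron kinetic energy:
K_max = E₀ - E'_min = 416.9000 - 158.4144 = 258.4856 keV

(Intermediate values are shown rounded; full precision is carried through to the final answer.)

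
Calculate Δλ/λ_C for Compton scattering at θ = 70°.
0.6580 λ_C

The Compton shift formula is:
Δλ = λ_C(1 - cos θ)

Dividing both sides by λ_C:
Δλ/λ_C = 1 - cos θ

For θ = 70°:
Δλ/λ_C = 1 - cos(70°)
Δλ/λ_C = 1 - 0.3420
Δλ/λ_C = 0.6580

This means the shift is 0.6580 × λ_C = 1.5965 pm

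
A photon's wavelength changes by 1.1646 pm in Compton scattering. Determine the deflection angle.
58.67°

From the Compton formula Δλ = λ_C(1 - cos θ), we can solve for θ:

cos θ = 1 - Δλ/λ_C

Given:
- Δλ = 1.1646 pm
- λ_C = h/(m_e·c) ≈ 2.42631024 pm

cos θ = 1 - 1.1646/2.42631024
cos θ = 1 - 0.479988
cos θ = 0.520012

θ = arccos(0.520012)
θ = 58.67°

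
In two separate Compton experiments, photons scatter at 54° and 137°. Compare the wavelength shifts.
137° produces the larger shift by a factor of 4.200

Calculate both shifts using Δλ = λ_C(1 - cos θ):

For θ₁ = 54°:
Δλ₁ = 2.4263 × (1 - cos(54°))
Δλ₁ = 2.4263 × 0.4122
Δλ₁ = 1.0002 pm

For θ₂ = 137°:
Δλ₂ = 2.4263 × (1 - cos(137°))
Δλ₂ = 2.4263 × 1.7314
Δλ₂ = 4.2008 pm

The 137° angle produces the larger shift.
Ratio: 4.2008/1.0002 = 4.200

(Intermediate values are shown rounded; full precision is carried through to the final answer.)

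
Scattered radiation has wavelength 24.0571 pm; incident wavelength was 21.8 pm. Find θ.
86.00°

First find the wavelength shift:
Δλ = λ' - λ = 24.0571 - 21.8 = 2.2571 pm

Using Δλ = λ_C(1 - cos θ), with λ_C = h/(m_e·c) ≈ 2.42631024 pm:
cos θ = 1 - Δλ/λ_C
cos θ = 1 - 2.2571/2.42631024
cos θ = 0.069740

θ = arccos(0.069740)
θ = 86.00°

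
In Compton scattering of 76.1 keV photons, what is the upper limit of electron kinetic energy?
17.4645 keV

Maximum energy transfer occurs at θ = 180° (backscattering).

Initial photon: E₀ = 76.1 keV → λ₀ = 16.2923 pm

Maximum Compton shift (at 180°):
Δλ_max = 2λ_C = 2 × 2.4263 = 4.8526 pm

Final wavelength:
λ' = 16.2923 + 4.8526 = 21.1449 pm

Minimum photon energy (maximum energy to electron):
E'_min = hc/λ' = 58.6355 keV

Maximum electron kinetic energy:
K_max = E₀ - E'_min = 76.1000 - 58.6355 = 17.4645 keV

(Intermediate values are shown rounded; full precision is carried through to the final answer.)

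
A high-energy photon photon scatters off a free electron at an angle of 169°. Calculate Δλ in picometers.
4.8080 pm

Using the Compton scattering formula:
Δλ = λ_C(1 - cos θ)

where λ_C = h/(m_e·c) ≈ 2.4263 pm is the Compton wavelength of an electron.

For θ = 169°:
cos(169°) = -0.9816
1 - cos(169°) = 1.9816

Δλ = 2.4263 × 1.9816
Δλ = 4.8080 pm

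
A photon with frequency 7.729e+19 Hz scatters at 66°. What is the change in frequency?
2.092e+19 Hz (decrease)

Convert frequency to wavelength (c = 299792458 m/s):
λ₀ = c/f₀ = 299792458/7.729e+19 = 3.8788001e-12 m = 3.8788 pm

Calculate Compton shift:
Δλ = λ_C(1 - cos(66°)) = 1.4394 pm

Final wavelength:
λ' = λ₀ + Δλ = 3.8788 + 1.4394 = 5.3182 pm

Final frequency:
f' = c/λ' = 299792458/5.3182410e-12 = 5.6370604e+19 Hz

Frequency shift (decrease):
Δf = f₀ - f' = 7.729e+19 - 5.6370604e+19 = 2.092e+19 Hz

(Intermediate values are shown rounded; full precision is carried through to the final answer.)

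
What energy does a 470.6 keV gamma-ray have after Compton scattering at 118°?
199.9748 keV

First convert energy to wavelength:
λ = hc/E, with hc ≈ 1239.842 keV·pm (i.e. 1239.842 eV·nm)

For E = 470.6 keV = 470600 eV:
λ = 1239.842 keV·pm / 470.6 keV
λ = 2.6346 pm

Calculate the Compton shift:
Δλ = λ_C(1 - cos(118°)) = 2.4263 × 1.4695
Δλ = 3.5654 pm

Final wavelength:
λ' = 2.6346 + 3.5654 = 6.2000 pm

Final energy:
E' = hc/λ' = 1239.842 / 6.2000 = 199.9748 keV

(Intermediate values are shown rounded; full precision is carried through to the final answer.)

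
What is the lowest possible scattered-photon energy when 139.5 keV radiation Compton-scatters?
90.2335 keV (at θ = 180°)

The scattered photon has minimum energy when its wavelength is maximum, i.e., when the Compton shift Δλ = λ_C(1 − cos θ) is maximum. This occurs at θ = 180° (backscattering), giving Δλ_max = 2λ_C = 4.8526 pm.

Initial wavelength: λ₀ = hc/E₀ = 8.8878 pm
Maximum final wavelength: λ'_max = λ₀ + 2λ_C = 8.8878 + 4.8526 = 13.7404 pm
Minimum final energy: E'_min = hc/λ'_max = 90.2335 keV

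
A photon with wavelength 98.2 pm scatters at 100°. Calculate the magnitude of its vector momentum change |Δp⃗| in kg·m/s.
1.0193e-23 kg·m/s

Photon momentum magnitude is p = h/λ.

Initial momentum:
p₀ = h/λ = 6.6261e-34/9.8200e-11 = 6.7475e-24 kg·m/s

After scattering:
λ' = λ + Δλ = 98.2 + 2.8476 = 101.0476 pm
p' = h/λ' = 6.6261e-34/1.0105e-10 = 6.5574e-24 kg·m/s

Momentum is a vector; the scattered photon's direction makes angle θ = 100° with the incident direction. The magnitude of the vector change Δp⃗ = p⃗₀ − p⃗' is found from the law of cosines:
|Δp⃗|² = p₀² + p'² − 2p₀p'cos θ
|Δp⃗|² = (6.7475e-24)² + (6.5574e-24)² − 2·6.7475e-24·6.5574e-24·cos(100°)
|Δp⃗| = 1.0193e-23 kg·m/s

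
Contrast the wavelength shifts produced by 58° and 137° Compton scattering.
137° produces the larger shift by a factor of 3.683

Calculate both shifts using Δλ = λ_C(1 - cos θ):

For θ₁ = 58°:
Δλ₁ = 2.4263 × (1 - cos(58°))
Δλ₁ = 2.4263 × 0.4701
Δλ₁ = 1.1406 pm

For θ₂ = 137°:
Δλ₂ = 2.4263 × (1 - cos(137°))
Δλ₂ = 2.4263 × 1.7314
Δλ₂ = 4.2008 pm

The 137° angle produces the larger shift.
Ratio: 4.2008/1.1406 = 3.683

(Intermediate values are shown rounded; full precision is carried through to the final answer.)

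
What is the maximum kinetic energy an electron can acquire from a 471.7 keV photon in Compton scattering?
305.9695 keV

Maximum energy transfer occurs at θ = 180° (backscattering).

Initial photon: E₀ = 471.7 keV → λ₀ = 2.6285 pm

Maximum Compton shift (at 180°):
Δλ_max = 2λ_C = 2 × 2.4263 = 4.8526 pm

Final wavelength:
λ' = 2.6285 + 4.8526 = 7.4811 pm

Minimum photon energy (maximum energy to electron):
E'_min = hc/λ' = 165.7305 keV

Maximum electron kinetic energy:
K_max = E₀ - E'_min = 471.7000 - 165.7305 = 305.9695 keV

(Intermediate values are shown rounded; full precision is carried through to the final answer.)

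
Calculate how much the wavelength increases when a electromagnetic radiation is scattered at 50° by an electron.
0.8667 pm

Using the Compton scattering formula:
Δλ = λ_C(1 - cos θ)

where λ_C = h/(m_e·c) ≈ 2.4263 pm is the Compton wavelength of an electron.

For θ = 50°:
cos(50°) = 0.6428
1 - cos(50°) = 0.3572

Δλ = 2.4263 × 0.3572
Δλ = 0.8667 pm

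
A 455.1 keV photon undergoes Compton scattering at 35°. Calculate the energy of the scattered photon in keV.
391.9678 keV

First convert energy to wavelength:
λ = hc/E, with hc ≈ 1239.842 keV·pm (i.e. 1239.842 eV·nm)

For E = 455.1 keV = 455100 eV:
λ = 1239.842 keV·pm / 455.1 keV
λ = 2.7243 pm

Calculate the Compton shift:
Δλ = λ_C(1 - cos(35°)) = 2.4263 × 0.1808
Δλ = 0.4388 pm

Final wavelength:
λ' = 2.7243 + 0.4388 = 3.1631 pm

Final energy:
E' = hc/λ' = 1239.842 / 3.1631 = 391.9678 keV

(Intermediate values are shown rounded; full precision is carried through to the final answer.)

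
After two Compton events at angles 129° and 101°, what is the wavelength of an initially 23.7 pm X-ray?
30.5425 pm

Apply Compton shift twice:

First scattering at θ₁ = 129°:
Δλ₁ = λ_C(1 - cos(129°))
Δλ₁ = 2.4263 × 1.6293
Δλ₁ = 3.9532 pm

After first scattering:
λ₁ = 23.7 + 3.9532 = 27.6532 pm

Second scattering at θ₂ = 101°:
Δλ₂ = λ_C(1 - cos(101°))
Δλ₂ = 2.4263 × 1.1908
Δλ₂ = 2.8893 pm

Final wavelength:
λ₂ = 27.6532 + 2.8893 = 30.5425 pm

Total shift: Δλ_total = 3.9532 + 2.8893 = 6.8425 pm

(Intermediate values are shown rounded; full precision is carried through to the final answer.)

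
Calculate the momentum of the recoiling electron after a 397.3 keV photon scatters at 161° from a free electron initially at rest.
2.9352e-22 kg·m/s

The electron is initially at rest, so by conservation of momentum:
p⃗_e = p⃗₀ − p⃗'  (incident photon momentum minus scattered photon momentum)

Photon momentum magnitudes (p = h/λ = E/c):
λ₀ = hc/E₀ = 3.1207 pm → p₀ = h/λ₀ = 2.1233e-22 kg·m/s
Δλ = λ_C(1 − cos 161°) = 4.7204 pm
λ' = 7.8411 pm → p' = h/λ' = 8.4504e-23 kg·m/s

The scattered photon makes angle θ = 161° with the incident direction, so by the law of cosines:
|p⃗_e|² = p₀² + p'² − 2p₀p'cos θ
|p⃗_e|² = (2.1233e-22)² + (8.4504e-23)² − 2·2.1233e-22·8.4504e-23·cos(161°)
|p⃗_e| = 2.9352e-22 kg·m/s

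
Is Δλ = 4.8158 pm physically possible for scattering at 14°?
No, inconsistent

Calculate the expected shift for θ = 14°:

Δλ_expected = λ_C(1 - cos(14°))
Δλ_expected = 2.4263 × (1 - cos(14°))
Δλ_expected = 2.4263 × 0.0297
Δλ_expected = 0.0721 pm

Given shift: 4.8158 pm
Expected shift: 0.0721 pm
Difference: 4.7437 pm

The values do not match. The given shift corresponds to θ ≈ 170.0°, not 14°.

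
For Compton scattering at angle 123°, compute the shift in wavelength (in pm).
3.7478 pm

Using the Compton scattering formula:
Δλ = λ_C(1 - cos θ)

where λ_C = h/(m_e·c) ≈ 2.4263 pm is the Compton wavelength of an electron.

For θ = 123°:
cos(123°) = -0.5446
1 - cos(123°) = 1.5446

Δλ = 2.4263 × 1.5446
Δλ = 3.7478 pm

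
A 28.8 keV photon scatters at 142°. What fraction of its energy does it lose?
0.0915 (or 9.15%)

Calculate initial and final photon energies:

Initial: E₀ = 28.8 keV → λ₀ = 43.0501 pm
Compton shift: Δλ = 4.3383 pm
Final wavelength: λ' = 47.3883 pm
Final energy: E' = 26.1634 keV

Fractional energy loss:
(E₀ - E')/E₀ = (28.8000 - 26.1634)/28.8000
= 2.6366/28.8000
= 0.0915
= 9.15%

(Intermediate values are shown rounded; full precision is carried through to the final answer.)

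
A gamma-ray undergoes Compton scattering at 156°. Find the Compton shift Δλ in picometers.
4.6429 pm

Using the Compton scattering formula:
Δλ = λ_C(1 - cos θ)

where λ_C = h/(m_e·c) ≈ 2.4263 pm is the Compton wavelength of an electron.

For θ = 156°:
cos(156°) = -0.9135
1 - cos(156°) = 1.9135

Δλ = 2.4263 × 1.9135
Δλ = 4.6429 pm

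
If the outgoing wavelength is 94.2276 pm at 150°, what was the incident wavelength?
89.7000 pm

From λ' = λ + Δλ, we have λ = λ' - Δλ

First calculate the Compton shift:
Δλ = λ_C(1 - cos θ)
Δλ = 2.4263 × (1 - cos(150°))
Δλ = 2.4263 × 1.8660
Δλ = 4.5276 pm

Initial wavelength:
λ = λ' - Δλ
λ = 94.2276 - 4.5276
λ = 89.7000 pm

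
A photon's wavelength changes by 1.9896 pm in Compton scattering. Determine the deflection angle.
79.63°

From the Compton formula Δλ = λ_C(1 - cos θ), we can solve for θ:

cos θ = 1 - Δλ/λ_C

Given:
- Δλ = 1.9896 pm
- λ_C = h/(m_e·c) ≈ 2.42631024 pm

cos θ = 1 - 1.9896/2.42631024
cos θ = 1 - 0.820011
cos θ = 0.179989

θ = arccos(0.179989)
θ = 79.63°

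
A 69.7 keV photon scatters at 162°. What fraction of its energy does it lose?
0.2102 (or 21.02%)

Calculate initial and final photon energies:

Initial: E₀ = 69.7 keV → λ₀ = 17.7883 pm
Compton shift: Δλ = 4.7339 pm
Final wavelength: λ' = 22.5221 pm
Final energy: E' = 55.0499 keV

Fractional energy loss:
(E₀ - E')/E₀ = (69.7000 - 55.0499)/69.7000
= 14.6501/69.7000
= 0.2102
= 21.02%

(Intermediate values are shown rounded; full precision is carried through to the final answer.)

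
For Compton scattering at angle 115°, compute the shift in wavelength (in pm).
3.4517 pm

Using the Compton scattering formula:
Δλ = λ_C(1 - cos θ)

where λ_C = h/(m_e·c) ≈ 2.4263 pm is the Compton wavelength of an electron.

For θ = 115°:
cos(115°) = -0.4226
1 - cos(115°) = 1.4226

Δλ = 2.4263 × 1.4226
Δλ = 3.4517 pm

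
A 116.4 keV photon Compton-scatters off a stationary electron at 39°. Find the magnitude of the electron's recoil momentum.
4.0626e-23 kg·m/s

The electron is initially at rest, so by conservation of momentum:
p⃗_e = p⃗₀ − p⃗'  (incident photon momentum minus scattered photon momentum)

Photon momentum magnitudes (p = h/λ = E/c):
λ₀ = hc/E₀ = 10.6516 pm → p₀ = h/λ₀ = 6.2207e-23 kg·m/s
Δλ = λ_C(1 − cos 39°) = 0.5407 pm
λ' = 11.1923 pm → p' = h/λ' = 5.9202e-23 kg·m/s

The scattered photon makes angle θ = 39° with the incident direction, so by the law of cosines:
|p⃗_e|² = p₀² + p'² − 2p₀p'cos θ
|p⃗_e|² = (6.2207e-23)² + (5.9202e-23)² − 2·6.2207e-23·5.9202e-23·cos(39°)
|p⃗_e| = 4.0626e-23 kg·m/s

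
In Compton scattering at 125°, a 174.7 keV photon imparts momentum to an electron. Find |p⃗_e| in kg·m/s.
1.3749e-22 kg·m/s

The electron is initially at rest, so by conservation of momentum:
p⃗_e = p⃗₀ − p⃗'  (incident photon momentum minus scattered photon momentum)

Photon momentum magnitudes (p = h/λ = E/c):
λ₀ = hc/E₀ = 7.0970 pm → p₀ = h/λ₀ = 9.3365e-23 kg·m/s
Δλ = λ_C(1 − cos 125°) = 3.8180 pm
λ' = 10.9150 pm → p' = h/λ' = 6.0706e-23 kg·m/s

The scattered photon makes angle θ = 125° with the incident direction, so by the law of cosines:
|p⃗_e|² = p₀² + p'² − 2p₀p'cos θ
|p⃗_e|² = (9.3365e-23)² + (6.0706e-23)² − 2·9.3365e-23·6.0706e-23·cos(125°)
|p⃗_e| = 1.3749e-22 kg·m/s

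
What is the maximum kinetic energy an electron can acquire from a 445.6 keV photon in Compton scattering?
283.2114 keV

Maximum energy transfer occurs at θ = 180° (backscattering).

Initial photon: E₀ = 445.6 keV → λ₀ = 2.7824 pm

Maximum Compton shift (at 180°):
Δλ_max = 2λ_C = 2 × 2.4263 = 4.8526 pm

Final wavelength:
λ' = 2.7824 + 4.8526 = 7.6350 pm

Minimum photon energy (maximum energy to electron):
E'_min = hc/λ' = 162.3886 keV

Maximum electron kinetic energy:
K_max = E₀ - E'_min = 445.6000 - 162.3886 = 283.2114 keV

(Intermediate values are shown rounded; full precision is carried through to the final answer.)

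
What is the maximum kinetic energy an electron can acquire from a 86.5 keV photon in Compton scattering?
21.8780 keV

Maximum energy transfer occurs at θ = 180° (backscattering).

Initial photon: E₀ = 86.5 keV → λ₀ = 14.3334 pm

Maximum Compton shift (at 180°):
Δλ_max = 2λ_C = 2 × 2.4263 = 4.8526 pm

Final wavelength:
λ' = 14.3334 + 4.8526 = 19.1861 pm

Minimum photon energy (maximum energy to electron):
E'_min = hc/λ' = 64.6220 keV

Maximum electron kinetic energy:
K_max = E₀ - E'_min = 86.5000 - 64.6220 = 21.8780 keV

(Intermediate values are shown rounded; full precision is carried through to the final answer.)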